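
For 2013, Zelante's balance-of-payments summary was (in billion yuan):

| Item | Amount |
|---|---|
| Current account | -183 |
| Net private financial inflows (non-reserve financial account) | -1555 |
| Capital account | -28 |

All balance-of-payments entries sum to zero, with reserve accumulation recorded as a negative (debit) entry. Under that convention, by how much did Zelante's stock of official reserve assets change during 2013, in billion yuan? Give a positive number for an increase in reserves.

Official reserve transactions balance = -((-183) + (-28) + (-1555)) = 1766
An accumulation of reserves is recorded as a debit (negative entry), so the change in the stock of reserves is the negative of that balance.
Change in official reserves = -(1766) = -1766

-1766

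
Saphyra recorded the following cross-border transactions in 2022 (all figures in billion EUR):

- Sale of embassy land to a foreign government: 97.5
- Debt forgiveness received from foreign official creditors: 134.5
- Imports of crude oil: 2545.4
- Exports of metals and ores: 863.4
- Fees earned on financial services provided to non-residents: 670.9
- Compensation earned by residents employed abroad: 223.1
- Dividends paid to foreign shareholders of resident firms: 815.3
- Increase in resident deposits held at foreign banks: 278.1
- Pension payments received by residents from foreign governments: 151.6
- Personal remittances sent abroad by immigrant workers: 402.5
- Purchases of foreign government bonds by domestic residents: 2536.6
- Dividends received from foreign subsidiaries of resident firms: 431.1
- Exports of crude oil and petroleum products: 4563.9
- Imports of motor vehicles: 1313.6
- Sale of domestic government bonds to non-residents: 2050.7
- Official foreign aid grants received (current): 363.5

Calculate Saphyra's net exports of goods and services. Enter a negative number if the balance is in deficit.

2239.2

Goods: -2545.4 + 863.4 + 4563.9 - 1313.6 = 1568.3
Services: 670.9
Trade balance = 1568.3 + 670.9 = 2239.2
(Excluded from the trade balance — capital account: sale of embassy land to a foreign government 97.5, debt forgiveness received from foreign official creditors 134.5; primary income: compensation earned by residents employed abroad 223.1, dividends paid to foreign shareholders of resident firms 815.3, dividends received from foreign subsidiaries of resident firms 431.1; financial account: increase in resident deposits held at foreign banks 278.1, purchases of foreign government bonds by domestic residents 2536.6, sale of domestic government bonds to non-residents 2050.7; secondary income: pension payments received by residents from foreign governments 151.6, personal remittances sent abroad by immigrant workers 402.5, official foreign aid grants received (current) 363.5.)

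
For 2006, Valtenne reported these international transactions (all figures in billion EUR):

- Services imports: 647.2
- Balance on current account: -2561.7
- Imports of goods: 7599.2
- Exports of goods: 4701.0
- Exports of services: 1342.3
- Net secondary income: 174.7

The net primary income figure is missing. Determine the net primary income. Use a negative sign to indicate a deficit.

Current account = goods balance + services balance + net primary income + net secondary income
Sum of the known components = -2028.4
Net primary income = CA - (known components) = -2561.7 - (-2028.4) = -533.3

-533.3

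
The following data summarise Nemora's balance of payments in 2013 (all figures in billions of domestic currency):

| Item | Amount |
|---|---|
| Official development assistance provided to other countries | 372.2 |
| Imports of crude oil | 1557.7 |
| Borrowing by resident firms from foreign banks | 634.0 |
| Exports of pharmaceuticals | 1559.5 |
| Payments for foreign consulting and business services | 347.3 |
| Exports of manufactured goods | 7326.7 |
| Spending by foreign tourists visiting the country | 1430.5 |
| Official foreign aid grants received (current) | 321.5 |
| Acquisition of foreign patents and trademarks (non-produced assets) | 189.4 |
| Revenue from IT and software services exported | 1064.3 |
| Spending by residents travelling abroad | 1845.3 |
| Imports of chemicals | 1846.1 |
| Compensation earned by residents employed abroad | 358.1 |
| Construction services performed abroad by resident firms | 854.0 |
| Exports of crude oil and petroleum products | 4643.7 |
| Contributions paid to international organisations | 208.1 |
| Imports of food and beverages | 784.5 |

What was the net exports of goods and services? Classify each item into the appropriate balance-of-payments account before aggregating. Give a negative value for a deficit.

Goods: -1557.7 + 1559.5 + 4643.7 - 1846.1 - 784.5 + 7326.7 = 9341.6
Services: 1064.3 + 1430.5 - 347.3 + 854.0 - 1845.3 = 1156.2
Trade balance = 9341.6 + 1156.2 = 10497.8
(Excluded from the trade balance — secondary income: official development assistance provided to other countries 372.2, official foreign aid grants received (current) 321.5, contributions paid to international organisations 208.1; financial account: borrowing by resident firms from foreign banks 634.0; capital account: acquisition of foreign patents and trademarks (non-produced assets) 189.4; primary income: compensation earned by residents employed abroad 358.1.)

10497.8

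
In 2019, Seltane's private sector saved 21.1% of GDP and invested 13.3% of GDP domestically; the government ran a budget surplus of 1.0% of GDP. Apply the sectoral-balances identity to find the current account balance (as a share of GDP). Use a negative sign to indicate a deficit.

By the sectoral-balances identity, CA = (S_private - I) + (T - G).
Private balance = 21.1 - 13.3 = 7.8
Government balance (T - G) = 1.0
CA = 7.8 + 1.0 = 8.8

8.8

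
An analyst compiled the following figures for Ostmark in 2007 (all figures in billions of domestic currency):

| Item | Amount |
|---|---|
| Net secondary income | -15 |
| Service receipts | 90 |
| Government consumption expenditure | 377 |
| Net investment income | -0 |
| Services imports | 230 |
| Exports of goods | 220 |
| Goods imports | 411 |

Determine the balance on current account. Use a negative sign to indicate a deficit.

Goods balance = 220 - 411 = -191
Services balance = 90 - 230 = -140
Trade balance (goods + services) = -191 + (-140) = -331
Net primary income = -0
Net secondary income = -15
Current account = -331 + -0 + (-15) = -346

-346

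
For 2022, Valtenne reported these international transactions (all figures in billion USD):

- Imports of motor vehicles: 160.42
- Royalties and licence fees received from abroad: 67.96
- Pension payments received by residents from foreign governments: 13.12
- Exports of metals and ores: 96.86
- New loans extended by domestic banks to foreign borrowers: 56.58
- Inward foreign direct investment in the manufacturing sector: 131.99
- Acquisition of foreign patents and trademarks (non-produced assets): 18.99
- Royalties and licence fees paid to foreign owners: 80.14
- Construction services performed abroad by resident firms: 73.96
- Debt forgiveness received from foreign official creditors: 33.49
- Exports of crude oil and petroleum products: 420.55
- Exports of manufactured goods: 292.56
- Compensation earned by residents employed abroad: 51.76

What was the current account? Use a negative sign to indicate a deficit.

776.21

Goods: 96.86 - 160.42 + 292.56 + 420.55 = 649.55
Services: 67.96 + 73.96 - 80.14 = 61.78
Primary income: 51.76
Secondary income: 13.12
Current account = 649.55 + 61.78 + 51.76 + 13.12 = 776.21
(Excluded from the current account — financial account: new loans extended by domestic banks to foreign borrowers 56.58, inward foreign direct investment in the manufacturing sector 131.99; capital account: acquisition of foreign patents and trademarks (non-produced assets) 18.99, debt forgiveness received from foreign official creditors 33.49.)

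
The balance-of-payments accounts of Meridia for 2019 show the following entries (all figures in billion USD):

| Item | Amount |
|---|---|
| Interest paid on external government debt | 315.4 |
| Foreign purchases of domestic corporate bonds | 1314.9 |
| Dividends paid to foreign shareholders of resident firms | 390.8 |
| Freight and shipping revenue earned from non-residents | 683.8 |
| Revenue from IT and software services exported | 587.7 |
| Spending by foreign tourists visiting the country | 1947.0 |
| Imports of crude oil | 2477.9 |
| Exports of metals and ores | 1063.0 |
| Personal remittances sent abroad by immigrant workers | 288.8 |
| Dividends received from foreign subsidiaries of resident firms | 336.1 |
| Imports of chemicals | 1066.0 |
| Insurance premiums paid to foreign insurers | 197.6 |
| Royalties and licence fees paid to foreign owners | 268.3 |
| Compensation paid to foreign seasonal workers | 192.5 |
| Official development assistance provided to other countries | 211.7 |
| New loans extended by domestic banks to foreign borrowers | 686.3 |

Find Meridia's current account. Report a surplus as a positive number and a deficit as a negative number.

-791.4

Goods: -1066.0 - 2477.9 + 1063.0 = -2480.9
Services: 1947.0 - 197.6 - 268.3 + 587.7 + 683.8 = 2752.6
Primary income: 336.1 - 390.8 - 315.4 - 192.5 = -562.6
Secondary income: -288.8 - 211.7 = -500.5
Current account = (-2480.9) + 2752.6 + (-562.6) + (-500.5) = -791.4
(Excluded from the current account — financial account: foreign purchases of domestic corporate bonds 1314.9, new loans extended by domestic banks to foreign borrowers 686.3.)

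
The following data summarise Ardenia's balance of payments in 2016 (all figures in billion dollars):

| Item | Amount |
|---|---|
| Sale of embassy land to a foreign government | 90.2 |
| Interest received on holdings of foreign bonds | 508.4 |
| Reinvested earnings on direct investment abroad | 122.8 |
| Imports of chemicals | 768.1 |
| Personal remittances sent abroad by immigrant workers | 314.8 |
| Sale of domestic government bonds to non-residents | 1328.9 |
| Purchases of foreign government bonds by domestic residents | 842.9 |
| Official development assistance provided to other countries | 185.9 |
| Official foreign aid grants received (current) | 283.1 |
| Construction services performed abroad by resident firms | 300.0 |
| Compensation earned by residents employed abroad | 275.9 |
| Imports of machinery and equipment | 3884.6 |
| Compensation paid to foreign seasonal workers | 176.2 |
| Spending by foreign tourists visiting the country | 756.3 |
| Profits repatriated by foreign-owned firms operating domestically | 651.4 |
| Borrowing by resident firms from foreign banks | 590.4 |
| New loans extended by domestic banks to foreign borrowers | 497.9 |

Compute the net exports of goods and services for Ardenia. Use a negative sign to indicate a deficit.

Goods: -768.1 - 3884.6 = -4652.7
Services: 300.0 + 756.3 = 1056.3
Trade balance = -4652.7 + 1056.3 = -3596.4
(Excluded from the trade balance — capital account: sale of embassy land to a foreign government 90.2; primary income: interest received on holdings of foreign bonds 508.4, reinvested earnings on direct investment abroad 122.8, compensation earned by residents employed abroad 275.9, compensation paid to foreign seasonal workers 176.2, profits repatriated by foreign-owned firms operating domestically 651.4; secondary income: personal remittances sent abroad by immigrant workers 314.8, official development assistance provided to other countries 185.9, official foreign aid grants received (current) 283.1; financial account: sale of domestic government bonds to non-residents 1328.9, purchases of foreign government bonds by domestic residents 842.9, borrowing by resident firms from foreign banks 590.4, new loans extended by domestic banks to foreign borrowers 497.9.)

-3596.4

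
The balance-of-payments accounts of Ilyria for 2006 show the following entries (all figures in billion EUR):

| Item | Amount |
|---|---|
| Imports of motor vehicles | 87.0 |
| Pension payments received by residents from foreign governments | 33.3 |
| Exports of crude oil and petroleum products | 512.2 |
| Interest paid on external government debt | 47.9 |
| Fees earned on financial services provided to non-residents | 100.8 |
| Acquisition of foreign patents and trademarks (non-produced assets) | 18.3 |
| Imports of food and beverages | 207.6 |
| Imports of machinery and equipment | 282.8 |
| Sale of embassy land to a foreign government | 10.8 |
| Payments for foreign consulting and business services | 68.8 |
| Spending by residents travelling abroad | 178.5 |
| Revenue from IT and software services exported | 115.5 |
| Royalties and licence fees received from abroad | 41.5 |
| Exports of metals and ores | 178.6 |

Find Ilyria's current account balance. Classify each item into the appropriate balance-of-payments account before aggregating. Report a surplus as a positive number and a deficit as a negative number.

Goods: -282.8 - 207.6 + 512.2 - 87.0 + 178.6 = 113.4
Services: 100.8 + 41.5 - 68.8 + 115.5 - 178.5 = 10.5
Primary income: -47.9
Secondary income: 33.3
Current account = 113.4 + 10.5 + (-47.9) + 33.3 = 109.3
(Excluded from the current account — capital account: acquisition of foreign patents and trademarks (non-produced assets) 18.3, sale of embassy land to a foreign government 10.8.)

109.3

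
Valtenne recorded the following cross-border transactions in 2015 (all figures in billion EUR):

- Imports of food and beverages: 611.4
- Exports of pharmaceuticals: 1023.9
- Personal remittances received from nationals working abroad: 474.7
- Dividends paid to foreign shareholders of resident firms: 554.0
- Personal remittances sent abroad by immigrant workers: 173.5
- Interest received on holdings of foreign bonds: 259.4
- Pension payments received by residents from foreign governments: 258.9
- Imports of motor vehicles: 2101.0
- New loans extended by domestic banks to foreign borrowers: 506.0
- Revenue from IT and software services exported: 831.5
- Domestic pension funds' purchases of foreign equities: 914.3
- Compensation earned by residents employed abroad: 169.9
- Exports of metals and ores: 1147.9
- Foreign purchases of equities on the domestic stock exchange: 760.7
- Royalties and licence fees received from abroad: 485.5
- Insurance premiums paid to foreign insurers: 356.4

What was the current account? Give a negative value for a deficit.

Goods: 1147.9 - 2101.0 + 1023.9 - 611.4 = -540.6
Services: 831.5 - 356.4 + 485.5 = 960.6
Primary income: 169.9 - 554.0 + 259.4 = -124.7
Secondary income: -173.5 + 474.7 + 258.9 = 560.1
Current account = (-540.6) + 960.6 + (-124.7) + 560.1 = 855.4
(Excluded from the current account — financial account: new loans extended by domestic banks to foreign borrowers 506.0, domestic pension funds' purchases of foreign equities 914.3, foreign purchases of equities on the domestic stock exchange 760.7.)

855.4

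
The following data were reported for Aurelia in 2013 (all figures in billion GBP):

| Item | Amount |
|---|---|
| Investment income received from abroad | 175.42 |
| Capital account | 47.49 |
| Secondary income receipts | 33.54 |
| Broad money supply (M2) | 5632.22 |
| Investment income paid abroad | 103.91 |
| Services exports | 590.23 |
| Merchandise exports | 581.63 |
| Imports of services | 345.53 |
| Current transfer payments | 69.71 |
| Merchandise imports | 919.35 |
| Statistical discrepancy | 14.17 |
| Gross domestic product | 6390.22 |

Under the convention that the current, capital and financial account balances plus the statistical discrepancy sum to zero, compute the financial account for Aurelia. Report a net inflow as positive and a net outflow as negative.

-3.98

Goods balance = 581.63 - 919.35 = -337.72
Services balance = 590.23 - 345.53 = 244.70
Trade balance (goods + services) = -337.72 + 244.70 = -93.02
Net primary income = 175.42 - 103.91 = 71.51
Net secondary income = 33.54 - 69.71 = -36.17
Current account = -93.02 + 71.51 + (-36.17) = -57.68
Financial account = -(-57.68 + 47.49 + 14.17) = -3.98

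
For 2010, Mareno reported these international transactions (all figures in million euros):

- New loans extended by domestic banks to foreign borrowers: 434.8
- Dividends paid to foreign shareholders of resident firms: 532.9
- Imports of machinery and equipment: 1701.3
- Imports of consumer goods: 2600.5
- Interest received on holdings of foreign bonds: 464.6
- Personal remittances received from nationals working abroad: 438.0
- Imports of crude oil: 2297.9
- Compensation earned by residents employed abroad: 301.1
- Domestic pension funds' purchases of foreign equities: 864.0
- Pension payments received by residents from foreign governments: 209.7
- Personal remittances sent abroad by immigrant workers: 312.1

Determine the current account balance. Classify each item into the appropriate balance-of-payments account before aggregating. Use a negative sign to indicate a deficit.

-6031.3

Goods: -1701.3 - 2600.5 - 2297.9 = -6599.7
Primary income: 464.6 - 532.9 + 301.1 = 232.8
Secondary income: 438.0 - 312.1 + 209.7 = 335.6
Current account = (-6599.7) + 232.8 + 335.6 = -6031.3
(Excluded from the current account — financial account: new loans extended by domestic banks to foreign borrowers 434.8, domestic pension funds' purchases of foreign equities 864.0.)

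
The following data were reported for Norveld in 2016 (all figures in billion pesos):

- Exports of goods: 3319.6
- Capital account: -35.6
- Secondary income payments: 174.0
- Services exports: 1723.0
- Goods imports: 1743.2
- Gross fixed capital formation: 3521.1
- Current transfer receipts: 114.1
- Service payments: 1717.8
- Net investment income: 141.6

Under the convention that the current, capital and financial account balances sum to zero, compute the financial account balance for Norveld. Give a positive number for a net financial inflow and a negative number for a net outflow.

-1627.7

Goods balance = 3319.6 - 1743.2 = 1576.4
Services balance = 1723.0 - 1717.8 = 5.2
Trade balance (goods + services) = 1576.4 + 5.2 = 1581.6
Net primary income = 141.6
Net secondary income = 114.1 - 174.0 = -59.9
Current account = 1581.6 + 141.6 + (-59.9) = 1663.3
Financial account = -(1663.3 + (-35.6)) = -1627.7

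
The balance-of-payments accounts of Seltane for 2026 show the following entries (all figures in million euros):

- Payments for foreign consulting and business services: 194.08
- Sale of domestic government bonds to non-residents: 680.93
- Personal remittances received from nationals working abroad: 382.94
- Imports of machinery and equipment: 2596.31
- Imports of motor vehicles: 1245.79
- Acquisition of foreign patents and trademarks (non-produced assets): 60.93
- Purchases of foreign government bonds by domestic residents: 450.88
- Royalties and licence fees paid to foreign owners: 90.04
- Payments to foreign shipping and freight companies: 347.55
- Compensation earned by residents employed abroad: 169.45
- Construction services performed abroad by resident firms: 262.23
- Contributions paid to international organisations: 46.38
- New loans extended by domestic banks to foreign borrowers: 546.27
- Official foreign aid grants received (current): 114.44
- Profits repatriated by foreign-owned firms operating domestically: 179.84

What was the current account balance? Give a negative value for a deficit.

-3770.93

Goods: -1245.79 - 2596.31 = -3842.10
Services: -347.55 + 262.23 - 194.08 - 90.04 = -369.44
Primary income: -179.84 + 169.45 = -10.39
Secondary income: 382.94 - 46.38 + 114.44 = 451.00
Current account = (-3842.10) + (-369.44) + (-10.39) + 451.00 = -3770.93
(Excluded from the current account — financial account: sale of domestic government bonds to non-residents 680.93, purchases of foreign government bonds by domestic residents 450.88, new loans extended by domestic banks to foreign borrowers 546.27; capital account: acquisition of foreign patents and trademarks (non-produced assets) 60.93.)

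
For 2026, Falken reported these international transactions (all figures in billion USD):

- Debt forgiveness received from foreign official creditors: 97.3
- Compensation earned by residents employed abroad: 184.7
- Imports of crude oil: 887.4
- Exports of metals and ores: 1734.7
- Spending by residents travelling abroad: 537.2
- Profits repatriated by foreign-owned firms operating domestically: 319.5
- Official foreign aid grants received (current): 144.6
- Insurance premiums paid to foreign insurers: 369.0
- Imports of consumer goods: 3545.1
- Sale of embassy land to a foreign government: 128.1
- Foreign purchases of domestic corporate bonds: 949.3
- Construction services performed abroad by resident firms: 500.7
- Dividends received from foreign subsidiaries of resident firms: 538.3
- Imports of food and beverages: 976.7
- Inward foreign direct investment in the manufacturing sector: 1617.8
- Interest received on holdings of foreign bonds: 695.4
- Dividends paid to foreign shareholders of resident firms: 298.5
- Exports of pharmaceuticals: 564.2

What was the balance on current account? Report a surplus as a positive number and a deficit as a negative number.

Goods: 564.2 + 1734.7 - 887.4 - 976.7 - 3545.1 = -3110.3
Services: -537.2 - 369.0 + 500.7 = -405.5
Primary income: 538.3 - 298.5 + 184.7 + 695.4 - 319.5 = 800.4
Secondary income: 144.6
Current account = (-3110.3) + (-405.5) + 800.4 + 144.6 = -2570.8
(Excluded from the current account — capital account: debt forgiveness received from foreign official creditors 97.3, sale of embassy land to a foreign government 128.1; financial account: foreign purchases of domestic corporate bonds 949.3, inward foreign direct investment in the manufacturing sector 1617.8.)

-2570.8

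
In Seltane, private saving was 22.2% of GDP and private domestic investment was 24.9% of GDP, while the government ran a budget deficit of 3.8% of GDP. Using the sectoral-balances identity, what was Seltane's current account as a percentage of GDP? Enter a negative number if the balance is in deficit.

By the sectoral-balances identity, CA = (S_private - I) + (T - G).
Private balance = 22.2 - 24.9 = -2.7
Government balance (T - G) = -3.8
CA = -2.7 + (-3.8) = -6.5

-6.5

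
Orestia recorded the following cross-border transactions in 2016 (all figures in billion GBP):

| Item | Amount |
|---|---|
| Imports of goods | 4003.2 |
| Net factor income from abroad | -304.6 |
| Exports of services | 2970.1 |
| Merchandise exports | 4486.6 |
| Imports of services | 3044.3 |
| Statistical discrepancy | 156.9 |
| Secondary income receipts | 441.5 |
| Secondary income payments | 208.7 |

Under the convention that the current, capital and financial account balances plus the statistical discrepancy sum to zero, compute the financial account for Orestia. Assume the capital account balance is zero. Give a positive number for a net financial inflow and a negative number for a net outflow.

Goods balance = 4486.6 - 4003.2 = 483.4
Services balance = 2970.1 - 3044.3 = -74.2
Trade balance (goods + services) = 483.4 + (-74.2) = 409.2
Net primary income = -304.6
Net secondary income = 441.5 - 208.7 = 232.8
Current account = 409.2 + (-304.6) + 232.8 = 337.4
Financial account = -(337.4 + 156.9) = -494.3

-494.3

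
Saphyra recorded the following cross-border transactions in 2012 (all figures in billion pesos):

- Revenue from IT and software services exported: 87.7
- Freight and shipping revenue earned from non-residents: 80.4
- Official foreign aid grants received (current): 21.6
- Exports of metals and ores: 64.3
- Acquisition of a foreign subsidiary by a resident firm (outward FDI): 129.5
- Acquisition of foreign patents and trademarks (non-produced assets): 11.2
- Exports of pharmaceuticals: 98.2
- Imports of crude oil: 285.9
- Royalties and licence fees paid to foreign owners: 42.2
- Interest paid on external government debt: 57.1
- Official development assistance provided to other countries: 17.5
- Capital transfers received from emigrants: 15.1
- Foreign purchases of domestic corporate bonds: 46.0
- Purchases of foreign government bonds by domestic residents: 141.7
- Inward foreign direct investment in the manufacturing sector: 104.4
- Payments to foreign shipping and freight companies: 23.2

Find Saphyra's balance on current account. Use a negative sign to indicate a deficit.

Goods: -285.9 + 98.2 + 64.3 = -123.4
Services: -42.2 - 23.2 + 87.7 + 80.4 = 102.7
Primary income: -57.1
Secondary income: -17.5 + 21.6 = 4.1
Current account = (-123.4) + 102.7 + (-57.1) + 4.1 = -73.7
(Excluded from the current account — financial account: acquisition of a foreign subsidiary by a resident firm (outward FDI) 129.5, foreign purchases of domestic corporate bonds 46.0, purchases of foreign government bonds by domestic residents 141.7, inward foreign direct investment in the manufacturing sector 104.4; capital account: acquisition of foreign patents and trademarks (non-produced assets) 11.2, capital transfers received from emigrants 15.1.)

-73.7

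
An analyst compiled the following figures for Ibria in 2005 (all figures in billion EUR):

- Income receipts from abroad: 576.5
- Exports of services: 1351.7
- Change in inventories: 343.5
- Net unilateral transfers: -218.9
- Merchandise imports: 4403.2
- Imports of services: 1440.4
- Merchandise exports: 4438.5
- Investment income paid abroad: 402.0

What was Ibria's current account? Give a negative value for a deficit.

Goods balance = 4438.5 - 4403.2 = 35.3
Services balance = 1351.7 - 1440.4 = -88.7
Trade balance (goods + services) = 35.3 + (-88.7) = -53.4
Net primary income = 576.5 - 402.0 = 174.5
Net secondary income = -218.9
Current account = -53.4 + 174.5 + (-218.9) = -97.8

-97.8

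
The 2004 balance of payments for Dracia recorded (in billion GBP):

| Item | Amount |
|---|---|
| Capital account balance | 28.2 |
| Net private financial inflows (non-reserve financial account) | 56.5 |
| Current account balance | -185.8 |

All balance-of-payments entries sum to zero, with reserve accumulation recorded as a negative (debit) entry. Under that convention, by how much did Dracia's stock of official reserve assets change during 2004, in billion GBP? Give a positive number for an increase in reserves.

Official reserve transactions balance = -((-185.8) + 28.2 + 56.5) = 101.1
An accumulation of reserves is recorded as a debit (negative entry), so the change in the stock of reserves is the negative of that balance.
Change in official reserves = -(101.1) = -101.1

-101.1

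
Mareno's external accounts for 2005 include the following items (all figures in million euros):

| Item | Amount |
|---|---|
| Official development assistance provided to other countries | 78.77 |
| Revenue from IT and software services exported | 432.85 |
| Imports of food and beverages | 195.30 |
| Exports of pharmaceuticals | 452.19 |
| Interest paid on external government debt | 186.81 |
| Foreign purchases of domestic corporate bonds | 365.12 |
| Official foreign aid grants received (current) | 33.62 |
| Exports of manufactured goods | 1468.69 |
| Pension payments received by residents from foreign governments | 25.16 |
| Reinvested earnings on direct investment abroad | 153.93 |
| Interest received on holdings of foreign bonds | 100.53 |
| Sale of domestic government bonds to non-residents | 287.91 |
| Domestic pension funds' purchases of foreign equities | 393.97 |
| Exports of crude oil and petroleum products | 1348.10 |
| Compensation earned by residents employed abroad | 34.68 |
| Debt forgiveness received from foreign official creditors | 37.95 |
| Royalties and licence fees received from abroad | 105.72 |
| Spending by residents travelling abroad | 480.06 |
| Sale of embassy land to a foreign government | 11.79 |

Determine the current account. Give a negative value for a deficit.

3214.53

Goods: -195.30 + 1348.10 + 1468.69 + 452.19 = 3073.68
Services: 432.85 - 480.06 + 105.72 = 58.51
Primary income: 153.93 - 186.81 + 34.68 + 100.53 = 102.33
Secondary income: 25.16 + 33.62 - 78.77 = -19.99
Current account = 3073.68 + 58.51 + 102.33 + (-19.99) = 3214.53
(Excluded from the current account — financial account: foreign purchases of domestic corporate bonds 365.12, sale of domestic government bonds to non-residents 287.91, domestic pension funds' purchases of foreign equities 393.97; capital account: debt forgiveness received from foreign official creditors 37.95, sale of embassy land to a foreign government 11.79.)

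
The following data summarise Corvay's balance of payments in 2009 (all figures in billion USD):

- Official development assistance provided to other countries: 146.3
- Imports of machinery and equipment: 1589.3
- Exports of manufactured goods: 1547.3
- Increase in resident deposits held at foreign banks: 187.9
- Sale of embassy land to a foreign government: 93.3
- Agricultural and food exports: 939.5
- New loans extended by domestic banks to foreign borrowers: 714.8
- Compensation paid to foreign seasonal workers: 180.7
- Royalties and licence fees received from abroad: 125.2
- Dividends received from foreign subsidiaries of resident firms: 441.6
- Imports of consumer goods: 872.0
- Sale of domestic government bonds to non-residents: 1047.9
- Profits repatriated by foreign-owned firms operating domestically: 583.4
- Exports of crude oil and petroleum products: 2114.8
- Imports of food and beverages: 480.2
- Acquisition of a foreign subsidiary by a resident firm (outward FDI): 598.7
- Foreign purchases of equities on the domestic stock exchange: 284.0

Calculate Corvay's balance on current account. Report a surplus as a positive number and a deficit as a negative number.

1316.5

Goods: -1589.3 - 872.0 + 2114.8 + 939.5 + 1547.3 - 480.2 = 1660.1
Services: 125.2
Primary income: -583.4 - 180.7 + 441.6 = -322.5
Secondary income: -146.3
Current account = 1660.1 + 125.2 + (-322.5) + (-146.3) = 1316.5
(Excluded from the current account — financial account: increase in resident deposits held at foreign banks 187.9, new loans extended by domestic banks to foreign borrowers 714.8, sale of domestic government bonds to non-residents 1047.9, acquisition of a foreign subsidiary by a resident firm (outward FDI) 598.7, foreign purchases of equities on the domestic stock exchange 284.0; capital account: sale of embassy land to a foreign government 93.3.)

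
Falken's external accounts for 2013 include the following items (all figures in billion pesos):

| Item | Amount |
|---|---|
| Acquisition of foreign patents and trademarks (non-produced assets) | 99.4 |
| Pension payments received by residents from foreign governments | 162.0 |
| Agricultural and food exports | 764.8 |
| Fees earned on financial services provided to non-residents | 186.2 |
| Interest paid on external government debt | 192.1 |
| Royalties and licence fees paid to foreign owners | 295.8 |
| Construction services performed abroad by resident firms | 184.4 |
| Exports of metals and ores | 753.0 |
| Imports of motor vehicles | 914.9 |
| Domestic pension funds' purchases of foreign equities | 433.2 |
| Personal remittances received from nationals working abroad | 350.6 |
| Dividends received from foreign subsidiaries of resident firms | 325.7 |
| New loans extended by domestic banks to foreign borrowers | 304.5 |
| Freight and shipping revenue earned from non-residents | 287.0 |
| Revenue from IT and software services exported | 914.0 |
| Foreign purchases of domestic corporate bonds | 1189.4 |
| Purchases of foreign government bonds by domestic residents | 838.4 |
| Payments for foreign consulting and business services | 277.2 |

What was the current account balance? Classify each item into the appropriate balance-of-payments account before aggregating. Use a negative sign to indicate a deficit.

Goods: 764.8 - 914.9 + 753.0 = 602.9
Services: 914.0 - 277.2 + 287.0 + 184.4 + 186.2 - 295.8 = 998.6
Primary income: 325.7 - 192.1 = 133.6
Secondary income: 350.6 + 162.0 = 512.6
Current account = 602.9 + 998.6 + 133.6 + 512.6 = 2247.7
(Excluded from the current account — capital account: acquisition of foreign patents and trademarks (non-produced assets) 99.4; financial account: domestic pension funds' purchases of foreign equities 433.2, new loans extended by domestic banks to foreign borrowers 304.5, foreign purchases of domestic corporate bonds 1189.4, purchases of foreign government bonds by domestic residents 838.4.)

2247.7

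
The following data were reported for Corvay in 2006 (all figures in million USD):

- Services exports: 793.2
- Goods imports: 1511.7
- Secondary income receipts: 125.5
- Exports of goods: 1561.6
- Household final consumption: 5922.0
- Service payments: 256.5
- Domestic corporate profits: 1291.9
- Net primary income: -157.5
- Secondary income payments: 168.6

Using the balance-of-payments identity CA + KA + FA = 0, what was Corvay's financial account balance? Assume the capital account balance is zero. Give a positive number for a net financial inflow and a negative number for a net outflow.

-386.0

Goods balance = 1561.6 - 1511.7 = 49.9
Services balance = 793.2 - 256.5 = 536.7
Trade balance (goods + services) = 49.9 + 536.7 = 586.6
Net primary income = -157.5
Net secondary income = 125.5 - 168.6 = -43.1
Current account = 586.6 + (-157.5) + (-43.1) = 386.0
Financial account = -(386.0) = -386.0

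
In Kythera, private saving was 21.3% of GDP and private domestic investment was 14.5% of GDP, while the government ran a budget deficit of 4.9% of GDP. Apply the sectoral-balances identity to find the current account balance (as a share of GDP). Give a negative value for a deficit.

By the sectoral-balances identity, CA = (S_private - I) + (T - G).
Private balance = 21.3 - 14.5 = 6.8
Government balance (T - G) = -4.9
CA = 6.8 + (-4.9) = 1.9

1.9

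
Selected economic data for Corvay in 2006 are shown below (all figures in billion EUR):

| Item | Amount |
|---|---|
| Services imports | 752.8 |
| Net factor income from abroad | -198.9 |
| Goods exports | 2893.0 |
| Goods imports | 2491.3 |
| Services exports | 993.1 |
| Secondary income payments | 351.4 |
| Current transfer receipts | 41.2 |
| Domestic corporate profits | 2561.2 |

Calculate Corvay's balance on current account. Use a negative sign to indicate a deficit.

132.9

Goods balance = 2893.0 - 2491.3 = 401.7
Services balance = 993.1 - 752.8 = 240.3
Trade balance (goods + services) = 401.7 + 240.3 = 642.0
Net primary income = -198.9
Net secondary income = 41.2 - 351.4 = -310.2
Current account = 642.0 + (-198.9) + (-310.2) = 132.9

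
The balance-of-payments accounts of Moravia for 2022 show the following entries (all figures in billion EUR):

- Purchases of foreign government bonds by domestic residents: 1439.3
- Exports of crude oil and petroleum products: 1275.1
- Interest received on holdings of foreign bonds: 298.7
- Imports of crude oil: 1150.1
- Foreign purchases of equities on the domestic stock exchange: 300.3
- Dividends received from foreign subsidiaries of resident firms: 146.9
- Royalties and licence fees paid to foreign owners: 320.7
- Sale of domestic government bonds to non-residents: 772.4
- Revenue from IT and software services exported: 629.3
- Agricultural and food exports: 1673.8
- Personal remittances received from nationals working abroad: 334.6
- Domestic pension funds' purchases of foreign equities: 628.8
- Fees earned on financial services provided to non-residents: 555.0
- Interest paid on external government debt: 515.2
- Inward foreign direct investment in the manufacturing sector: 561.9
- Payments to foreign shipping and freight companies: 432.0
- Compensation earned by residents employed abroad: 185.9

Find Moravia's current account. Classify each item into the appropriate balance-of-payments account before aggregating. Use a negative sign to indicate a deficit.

2681.3

Goods: 1275.1 + 1673.8 - 1150.1 = 1798.8
Services: -320.7 - 432.0 + 555.0 + 629.3 = 431.6
Primary income: 146.9 - 515.2 + 185.9 + 298.7 = 116.3
Secondary income: 334.6
Current account = 1798.8 + 431.6 + 116.3 + 334.6 = 2681.3
(Excluded from the current account — financial account: purchases of foreign government bonds by domestic residents 1439.3, foreign purchases of equities on the domestic stock exchange 300.3, sale of domestic government bonds to non-residents 772.4, domestic pension funds' purchases of foreign equities 628.8, inward foreign direct investment in the manufacturing sector 561.9.)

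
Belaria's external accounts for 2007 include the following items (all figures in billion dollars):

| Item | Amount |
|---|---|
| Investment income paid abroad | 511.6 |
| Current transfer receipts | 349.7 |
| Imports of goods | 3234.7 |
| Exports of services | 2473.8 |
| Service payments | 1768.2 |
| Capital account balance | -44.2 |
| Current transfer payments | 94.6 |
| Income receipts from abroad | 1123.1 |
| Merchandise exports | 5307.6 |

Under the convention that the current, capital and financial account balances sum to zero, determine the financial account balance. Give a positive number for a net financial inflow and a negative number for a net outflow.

Goods balance = 5307.6 - 3234.7 = 2072.9
Services balance = 2473.8 - 1768.2 = 705.6
Trade balance (goods + services) = 2072.9 + 705.6 = 2778.5
Net primary income = 1123.1 - 511.6 = 611.5
Net secondary income = 349.7 - 94.6 = 255.1
Current account = 2778.5 + 611.5 + 255.1 = 3645.1
Financial account = -(3645.1 + (-44.2)) = -3600.9

-3600.9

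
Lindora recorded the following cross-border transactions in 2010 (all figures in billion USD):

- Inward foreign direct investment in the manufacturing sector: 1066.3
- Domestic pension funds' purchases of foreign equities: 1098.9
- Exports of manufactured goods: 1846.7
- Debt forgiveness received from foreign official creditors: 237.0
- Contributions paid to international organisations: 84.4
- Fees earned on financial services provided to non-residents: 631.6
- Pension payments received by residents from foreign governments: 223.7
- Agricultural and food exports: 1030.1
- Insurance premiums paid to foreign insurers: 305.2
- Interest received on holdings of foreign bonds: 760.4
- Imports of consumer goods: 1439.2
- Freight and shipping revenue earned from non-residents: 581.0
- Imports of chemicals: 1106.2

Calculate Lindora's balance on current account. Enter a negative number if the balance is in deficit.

2138.5

Goods: -1106.2 + 1030.1 - 1439.2 + 1846.7 = 331.4
Services: 631.6 - 305.2 + 581.0 = 907.4
Primary income: 760.4
Secondary income: -84.4 + 223.7 = 139.3
Current account = 331.4 + 907.4 + 760.4 + 139.3 = 2138.5
(Excluded from the current account — financial account: inward foreign direct investment in the manufacturing sector 1066.3, domestic pension funds' purchases of foreign equities 1098.9; capital account: debt forgiveness received from foreign official creditors 237.0.)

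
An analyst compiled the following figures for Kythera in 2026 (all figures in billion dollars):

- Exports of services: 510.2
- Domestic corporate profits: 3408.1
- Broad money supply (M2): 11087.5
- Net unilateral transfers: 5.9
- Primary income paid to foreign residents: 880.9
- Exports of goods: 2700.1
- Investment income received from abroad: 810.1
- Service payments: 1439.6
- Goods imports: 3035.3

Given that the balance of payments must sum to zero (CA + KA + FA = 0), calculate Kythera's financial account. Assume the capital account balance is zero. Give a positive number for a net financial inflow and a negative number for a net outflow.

1329.5

Goods balance = 2700.1 - 3035.3 = -335.2
Services balance = 510.2 - 1439.6 = -929.4
Trade balance (goods + services) = -335.2 + (-929.4) = -1264.6
Net primary income = 810.1 - 880.9 = -70.8
Net secondary income = 5.9
Current account = -1264.6 + (-70.8) + 5.9 = -1329.5
Financial account = -(-1329.5) = 1329.5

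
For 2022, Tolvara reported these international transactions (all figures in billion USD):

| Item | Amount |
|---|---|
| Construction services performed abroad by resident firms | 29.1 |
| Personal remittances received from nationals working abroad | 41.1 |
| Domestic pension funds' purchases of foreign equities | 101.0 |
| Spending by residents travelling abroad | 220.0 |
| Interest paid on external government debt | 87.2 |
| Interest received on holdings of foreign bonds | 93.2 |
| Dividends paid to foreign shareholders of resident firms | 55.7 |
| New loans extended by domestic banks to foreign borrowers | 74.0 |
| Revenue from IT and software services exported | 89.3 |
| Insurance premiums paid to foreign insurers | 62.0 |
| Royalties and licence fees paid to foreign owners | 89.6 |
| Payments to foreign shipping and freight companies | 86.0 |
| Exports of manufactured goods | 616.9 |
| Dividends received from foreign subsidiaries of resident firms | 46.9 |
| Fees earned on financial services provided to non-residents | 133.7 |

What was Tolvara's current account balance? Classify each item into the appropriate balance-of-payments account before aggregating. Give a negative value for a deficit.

Goods: 616.9
Services: 133.7 - 220.0 + 29.1 - 62.0 - 86.0 + 89.3 - 89.6 = -205.5
Primary income: 93.2 - 55.7 - 87.2 + 46.9 = -2.8
Secondary income: 41.1
Current account = 616.9 + (-205.5) + (-2.8) + 41.1 = 449.7
(Excluded from the current account — financial account: domestic pension funds' purchases of foreign equities 101.0, new loans extended by domestic banks to foreign borrowers 74.0.)

449.7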